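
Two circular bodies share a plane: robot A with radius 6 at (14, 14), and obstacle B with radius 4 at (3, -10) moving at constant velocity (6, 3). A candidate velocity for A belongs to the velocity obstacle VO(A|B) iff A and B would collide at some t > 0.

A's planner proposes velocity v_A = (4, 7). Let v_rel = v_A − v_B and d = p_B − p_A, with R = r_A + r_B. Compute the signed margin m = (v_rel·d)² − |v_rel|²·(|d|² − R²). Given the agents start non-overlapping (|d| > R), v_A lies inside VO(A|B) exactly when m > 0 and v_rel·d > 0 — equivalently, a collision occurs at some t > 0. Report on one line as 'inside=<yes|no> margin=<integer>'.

d = (-11, -24),  |d|² = 697;  R = 6+4 = 10,  c = 697−10² = 597
v_rel = (-2, 4),  |v_rel|² = 20;  v_rel·d = (-2)·(-11) + (4)·(-24) = -74
20·t² + 148·t + 597 = 0  ⇒  m = (-74)² − 20·597 = -6464
m = -6464 < 0,  v_rel·d = -74 < 0  ⇒  outside

inside=no margin=-6464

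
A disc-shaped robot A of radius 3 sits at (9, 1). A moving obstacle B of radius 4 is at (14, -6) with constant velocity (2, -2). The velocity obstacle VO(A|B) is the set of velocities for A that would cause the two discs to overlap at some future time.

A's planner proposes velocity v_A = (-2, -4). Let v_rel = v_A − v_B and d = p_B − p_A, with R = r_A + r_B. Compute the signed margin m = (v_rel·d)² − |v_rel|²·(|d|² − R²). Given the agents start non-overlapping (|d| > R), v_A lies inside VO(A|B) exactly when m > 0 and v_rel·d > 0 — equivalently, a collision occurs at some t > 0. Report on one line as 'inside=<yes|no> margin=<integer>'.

d = (5, -7),  |d|² = 74;  R = 3+4 = 7,  c = 74−7² = 25
v_rel = (-4, -2),  |v_rel|² = 20;  v_rel·d = (-4)·(5) + (-2)·(-7) = -6
20·t² + 12·t + 25 = 0  ⇒  m = (-6)² − 20·25 = -464
m = -464 < 0,  v_rel·d = -6 < 0  ⇒  outside

inside=no margin=-464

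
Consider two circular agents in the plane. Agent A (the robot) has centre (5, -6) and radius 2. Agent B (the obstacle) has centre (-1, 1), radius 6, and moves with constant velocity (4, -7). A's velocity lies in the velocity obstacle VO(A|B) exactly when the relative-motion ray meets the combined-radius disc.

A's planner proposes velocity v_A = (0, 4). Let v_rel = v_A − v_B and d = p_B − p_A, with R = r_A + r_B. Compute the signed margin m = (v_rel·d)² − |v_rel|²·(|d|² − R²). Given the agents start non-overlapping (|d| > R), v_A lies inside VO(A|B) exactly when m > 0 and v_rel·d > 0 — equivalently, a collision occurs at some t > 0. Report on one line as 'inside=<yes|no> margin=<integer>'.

d = (-6, 7),  |d|² = 85;  R = 2+6 = 8,  c = 85−8² = 21
v_rel = (-4, 11),  |v_rel|² = 137;  v_rel·d = (-4)·(-6) + (11)·(7) = 101
137·t² − 202·t + 21 = 0  ⇒  m = 101² − 137·21 = 7324
m = 7324 > 0,  v_rel·d = 101 > 0  ⇒  inside

inside=yes margin=7324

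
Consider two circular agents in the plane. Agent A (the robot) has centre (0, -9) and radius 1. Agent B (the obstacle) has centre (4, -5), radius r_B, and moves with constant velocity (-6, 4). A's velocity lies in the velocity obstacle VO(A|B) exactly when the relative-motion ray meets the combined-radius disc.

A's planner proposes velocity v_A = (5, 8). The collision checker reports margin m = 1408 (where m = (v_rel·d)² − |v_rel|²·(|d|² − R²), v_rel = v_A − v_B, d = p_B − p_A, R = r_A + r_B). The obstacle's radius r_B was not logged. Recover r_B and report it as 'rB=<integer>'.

m = 1408
d = (4, 4);  v_rel = (11, 4),  |v_rel|² = 137
v_rel×d = (11)·(4) − (4)·(4) = 28
since m = R²·137 − 28²:  R² = (784 + 1408) / 137 = 16
R = √16 = 4  ⇒  r_B = 4 − 1 = 3

rB=3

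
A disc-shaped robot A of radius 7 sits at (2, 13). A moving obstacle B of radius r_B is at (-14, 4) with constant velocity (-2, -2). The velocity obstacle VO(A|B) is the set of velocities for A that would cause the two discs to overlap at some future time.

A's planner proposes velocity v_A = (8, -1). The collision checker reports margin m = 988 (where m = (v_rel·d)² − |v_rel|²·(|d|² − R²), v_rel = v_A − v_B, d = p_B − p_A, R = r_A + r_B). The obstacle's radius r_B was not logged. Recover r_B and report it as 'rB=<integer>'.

m = 988
d = (-16, -9);  v_rel = (10, 1),  |v_rel|² = 101
v_rel×d = (10)·(-9) − (1)·(-16) = -74
since m = R²·101 − (-74)²:  R² = (5476 + 988) / 101 = 64
R = √64 = 8  ⇒  r_B = 8 − 7 = 1

rB=1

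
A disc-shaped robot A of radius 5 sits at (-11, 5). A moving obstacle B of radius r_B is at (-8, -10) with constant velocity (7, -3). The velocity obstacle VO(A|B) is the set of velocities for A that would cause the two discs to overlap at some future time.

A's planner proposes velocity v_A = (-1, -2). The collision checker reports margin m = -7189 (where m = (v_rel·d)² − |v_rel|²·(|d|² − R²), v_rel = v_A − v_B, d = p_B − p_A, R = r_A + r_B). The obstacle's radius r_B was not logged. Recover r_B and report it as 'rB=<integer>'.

m = -7189
d = (3, -15);  v_rel = (-8, 1),  |v_rel|² = 65
v_rel×d = (-8)·(-15) − (1)·(3) = 117
since m = R²·65 − 117²:  R² = (13689 + -7189) / 65 = 100
R = √100 = 10  ⇒  r_B = 10 − 5 = 5

rB=5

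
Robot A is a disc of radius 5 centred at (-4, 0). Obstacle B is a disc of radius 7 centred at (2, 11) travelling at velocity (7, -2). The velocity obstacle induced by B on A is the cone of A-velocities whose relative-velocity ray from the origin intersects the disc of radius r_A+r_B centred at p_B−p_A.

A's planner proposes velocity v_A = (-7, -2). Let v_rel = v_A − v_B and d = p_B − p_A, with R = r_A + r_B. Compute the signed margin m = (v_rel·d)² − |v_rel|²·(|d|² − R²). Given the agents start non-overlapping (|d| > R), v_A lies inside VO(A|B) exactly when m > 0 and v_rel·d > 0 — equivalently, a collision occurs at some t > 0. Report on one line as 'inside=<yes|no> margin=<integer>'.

d = (6, 11),  |d|² = 157;  R = 5+7 = 12,  c = 157−12² = 13
v_rel = (-14, 0),  |v_rel|² = 196;  v_rel·d = (-14)·(6) + (0)·(11) = -84
196·t² + 168·t + 13 = 0  ⇒  m = (-84)² − 196·13 = 4508
m = 4508 > 0,  v_rel·d = -84 < 0  ⇒  outside

inside=no margin=4508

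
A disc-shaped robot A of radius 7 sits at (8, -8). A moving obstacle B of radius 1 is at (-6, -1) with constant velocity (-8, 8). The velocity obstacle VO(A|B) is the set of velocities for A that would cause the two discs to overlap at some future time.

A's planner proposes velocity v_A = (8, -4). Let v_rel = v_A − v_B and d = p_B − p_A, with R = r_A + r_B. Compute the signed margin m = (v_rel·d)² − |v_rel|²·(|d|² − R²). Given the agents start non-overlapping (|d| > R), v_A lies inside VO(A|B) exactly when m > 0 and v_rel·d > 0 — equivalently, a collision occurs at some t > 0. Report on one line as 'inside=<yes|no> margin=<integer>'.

d = (-14, 7),  |d|² = 245;  R = 7+1 = 8,  c = 245−8² = 181
v_rel = (16, -12),  |v_rel|² = 400;  v_rel·d = (16)·(-14) + (-12)·(7) = -308
400·t² + 616·t + 181 = 0  ⇒  m = (-308)² − 400·181 = 22464
m = 22464 > 0,  v_rel·d = -308 < 0  ⇒  outside

inside=no margin=22464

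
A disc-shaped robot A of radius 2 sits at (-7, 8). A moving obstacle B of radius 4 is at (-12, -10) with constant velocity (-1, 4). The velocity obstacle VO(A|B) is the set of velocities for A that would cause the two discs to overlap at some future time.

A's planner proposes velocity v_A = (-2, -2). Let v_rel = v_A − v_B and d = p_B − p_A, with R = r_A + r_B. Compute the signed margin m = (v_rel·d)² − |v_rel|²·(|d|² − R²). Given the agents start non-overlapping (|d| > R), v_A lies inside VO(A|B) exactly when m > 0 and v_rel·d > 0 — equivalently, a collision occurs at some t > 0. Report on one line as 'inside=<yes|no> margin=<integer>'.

d = (-5, -18),  |d|² = 349;  R = 2+4 = 6,  c = 349−6² = 313
v_rel = (-1, -6),  |v_rel|² = 37;  v_rel·d = (-1)·(-5) + (-6)·(-18) = 113
37·t² − 226·t + 313 = 0  ⇒  m = 113² − 37·313 = 1188
m = 1188 > 0,  v_rel·d = 113 > 0  ⇒  inside

inside=yes margin=1188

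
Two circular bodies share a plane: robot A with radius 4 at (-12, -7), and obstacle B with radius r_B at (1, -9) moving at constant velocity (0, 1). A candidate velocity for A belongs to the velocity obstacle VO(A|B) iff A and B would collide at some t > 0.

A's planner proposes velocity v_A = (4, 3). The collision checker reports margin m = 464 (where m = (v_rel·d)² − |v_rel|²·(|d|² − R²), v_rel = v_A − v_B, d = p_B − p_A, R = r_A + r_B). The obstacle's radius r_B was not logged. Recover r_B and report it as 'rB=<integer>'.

m = 464
d = (13, -2);  v_rel = (4, 2),  |v_rel|² = 20
v_rel×d = (4)·(-2) − (2)·(13) = -34
since m = R²·20 − (-34)²:  R² = (1156 + 464) / 20 = 81
R = √81 = 9  ⇒  r_B = 9 − 4 = 5

rB=5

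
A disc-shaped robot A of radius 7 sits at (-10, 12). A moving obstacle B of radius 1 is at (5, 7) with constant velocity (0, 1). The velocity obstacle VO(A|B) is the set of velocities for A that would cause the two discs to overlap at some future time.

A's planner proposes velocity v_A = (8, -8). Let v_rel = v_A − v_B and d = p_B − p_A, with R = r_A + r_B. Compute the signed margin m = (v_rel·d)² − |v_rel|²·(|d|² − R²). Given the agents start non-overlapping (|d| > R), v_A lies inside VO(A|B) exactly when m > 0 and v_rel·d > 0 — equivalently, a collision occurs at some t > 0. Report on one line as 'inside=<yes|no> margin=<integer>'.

d = (15, -5),  |d|² = 250;  R = 7+1 = 8,  c = 250−8² = 186
v_rel = (8, -9),  |v_rel|² = 145;  v_rel·d = (8)·(15) + (-9)·(-5) = 165
145·t² − 330·t + 186 = 0  ⇒  m = 165² − 145·186 = 255
m = 255 > 0,  v_rel·d = 165 > 0  ⇒  inside

inside=yes margin=255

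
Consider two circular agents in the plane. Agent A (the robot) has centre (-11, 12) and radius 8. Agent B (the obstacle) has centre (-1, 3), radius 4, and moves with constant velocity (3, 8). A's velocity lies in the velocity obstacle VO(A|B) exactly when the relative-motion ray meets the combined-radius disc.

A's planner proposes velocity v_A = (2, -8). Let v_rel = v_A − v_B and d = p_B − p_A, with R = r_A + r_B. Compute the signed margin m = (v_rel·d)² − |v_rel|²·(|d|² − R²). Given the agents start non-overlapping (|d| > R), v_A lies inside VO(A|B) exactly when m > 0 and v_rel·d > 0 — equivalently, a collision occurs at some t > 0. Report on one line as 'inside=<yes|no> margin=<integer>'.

d = (10, -9),  |d|² = 181;  R = 8+4 = 12,  c = 181−12² = 37
v_rel = (-1, -16),  |v_rel|² = 257;  v_rel·d = (-1)·(10) + (-16)·(-9) = 134
257·t² − 268·t + 37 = 0  ⇒  m = 134² − 257·37 = 8447
m = 8447 > 0,  v_rel·d = 134 > 0  ⇒  inside

inside=yes margin=8447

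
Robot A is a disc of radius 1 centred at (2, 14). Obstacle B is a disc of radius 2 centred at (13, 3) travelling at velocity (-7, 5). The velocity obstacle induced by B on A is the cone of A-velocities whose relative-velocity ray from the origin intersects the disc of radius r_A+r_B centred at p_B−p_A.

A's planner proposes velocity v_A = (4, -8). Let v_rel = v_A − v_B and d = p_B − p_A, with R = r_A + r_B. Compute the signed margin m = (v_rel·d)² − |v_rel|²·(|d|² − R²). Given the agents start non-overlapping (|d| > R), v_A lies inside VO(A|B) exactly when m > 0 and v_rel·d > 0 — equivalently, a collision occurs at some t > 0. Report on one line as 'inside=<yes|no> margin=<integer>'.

d = (11, -11),  |d|² = 242;  R = 1+2 = 3,  c = 242−3² = 233
v_rel = (11, -13),  |v_rel|² = 290;  v_rel·d = (11)·(11) + (-13)·(-11) = 264
290·t² − 528·t + 233 = 0  ⇒  m = 264² − 290·233 = 2126
m = 2126 > 0,  v_rel·d = 264 > 0  ⇒  inside

inside=yes margin=2126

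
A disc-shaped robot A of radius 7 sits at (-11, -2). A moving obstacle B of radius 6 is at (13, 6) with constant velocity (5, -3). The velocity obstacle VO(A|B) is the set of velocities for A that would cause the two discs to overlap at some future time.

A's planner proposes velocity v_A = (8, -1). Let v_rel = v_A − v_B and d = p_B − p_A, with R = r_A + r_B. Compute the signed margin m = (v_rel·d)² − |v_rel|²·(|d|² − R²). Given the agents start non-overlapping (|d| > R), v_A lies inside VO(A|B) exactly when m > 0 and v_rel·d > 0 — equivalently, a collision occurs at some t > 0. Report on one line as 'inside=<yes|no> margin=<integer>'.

d = (24, 8),  |d|² = 640;  R = 7+6 = 13,  c = 640−13² = 471
v_rel = (3, 2),  |v_rel|² = 13;  v_rel·d = (3)·(24) + (2)·(8) = 88
13·t² − 176·t + 471 = 0  ⇒  m = 88² − 13·471 = 1621
m = 1621 > 0,  v_rel·d = 88 > 0  ⇒  inside

inside=yes margin=1621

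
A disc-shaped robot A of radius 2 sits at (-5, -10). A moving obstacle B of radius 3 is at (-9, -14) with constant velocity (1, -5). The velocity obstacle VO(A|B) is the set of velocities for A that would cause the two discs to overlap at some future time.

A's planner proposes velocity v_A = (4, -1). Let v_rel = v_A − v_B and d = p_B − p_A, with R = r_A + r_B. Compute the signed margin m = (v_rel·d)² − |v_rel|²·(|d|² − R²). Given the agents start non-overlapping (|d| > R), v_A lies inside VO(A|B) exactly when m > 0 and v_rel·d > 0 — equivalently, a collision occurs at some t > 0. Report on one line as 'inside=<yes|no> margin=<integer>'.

d = (-4, -4),  |d|² = 32;  R = 2+3 = 5,  c = 32−5² = 7
v_rel = (3, 4),  |v_rel|² = 25;  v_rel·d = (3)·(-4) + (4)·(-4) = -28
25·t² + 56·t + 7 = 0  ⇒  m = (-28)² − 25·7 = 609
m = 609 > 0,  v_rel·d = -28 < 0  ⇒  outside

inside=no margin=609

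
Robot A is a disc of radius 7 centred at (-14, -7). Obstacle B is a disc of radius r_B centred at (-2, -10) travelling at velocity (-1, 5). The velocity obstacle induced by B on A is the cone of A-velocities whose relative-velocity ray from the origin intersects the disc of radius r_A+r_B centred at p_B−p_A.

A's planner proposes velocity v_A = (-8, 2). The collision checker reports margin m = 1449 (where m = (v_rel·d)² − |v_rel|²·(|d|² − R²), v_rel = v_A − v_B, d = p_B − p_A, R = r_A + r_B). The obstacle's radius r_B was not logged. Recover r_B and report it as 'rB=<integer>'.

m = 1449
d = (12, -3);  v_rel = (-7, -3),  |v_rel|² = 58
v_rel×d = (-7)·(-3) − (-3)·(12) = 57
since m = R²·58 − 57²:  R² = (3249 + 1449) / 58 = 81
R = √81 = 9  ⇒  r_B = 9 − 7 = 2

rB=2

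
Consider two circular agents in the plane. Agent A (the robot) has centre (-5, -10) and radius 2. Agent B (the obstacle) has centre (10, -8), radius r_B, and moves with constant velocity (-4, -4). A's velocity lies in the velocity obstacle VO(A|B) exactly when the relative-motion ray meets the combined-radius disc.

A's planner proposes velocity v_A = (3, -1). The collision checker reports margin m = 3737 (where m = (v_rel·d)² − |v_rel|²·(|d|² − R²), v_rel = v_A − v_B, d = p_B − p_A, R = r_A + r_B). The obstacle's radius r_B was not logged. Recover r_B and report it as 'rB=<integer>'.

m = 3737
d = (15, 2);  v_rel = (7, 3),  |v_rel|² = 58
v_rel×d = (7)·(2) − (3)·(15) = -31
since m = R²·58 − (-31)²:  R² = (961 + 3737) / 58 = 81
R = √81 = 9  ⇒  r_B = 9 − 2 = 7

rB=7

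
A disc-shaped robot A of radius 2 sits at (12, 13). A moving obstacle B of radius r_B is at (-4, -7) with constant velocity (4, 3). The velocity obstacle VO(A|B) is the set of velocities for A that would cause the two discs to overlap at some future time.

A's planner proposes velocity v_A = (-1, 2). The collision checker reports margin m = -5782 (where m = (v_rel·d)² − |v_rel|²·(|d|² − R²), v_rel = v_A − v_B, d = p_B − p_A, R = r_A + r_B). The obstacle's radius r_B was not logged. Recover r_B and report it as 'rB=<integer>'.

m = -5782
d = (-16, -20);  v_rel = (-5, -1),  |v_rel|² = 26
v_rel×d = (-5)·(-20) − (-1)·(-16) = 84
since m = R²·26 − 84²:  R² = (7056 + -5782) / 26 = 49
R = √49 = 7  ⇒  r_B = 7 − 2 = 5

rB=5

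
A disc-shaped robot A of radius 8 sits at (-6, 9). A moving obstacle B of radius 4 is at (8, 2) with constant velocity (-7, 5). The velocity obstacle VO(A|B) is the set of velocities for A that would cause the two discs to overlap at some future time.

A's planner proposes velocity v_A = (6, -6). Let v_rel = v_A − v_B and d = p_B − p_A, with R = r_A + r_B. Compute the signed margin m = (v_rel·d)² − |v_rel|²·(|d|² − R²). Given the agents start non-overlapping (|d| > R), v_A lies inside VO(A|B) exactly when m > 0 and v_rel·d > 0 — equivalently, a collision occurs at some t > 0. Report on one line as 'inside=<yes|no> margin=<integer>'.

d = (14, -7),  |d|² = 245;  R = 8+4 = 12,  c = 245−12² = 101
v_rel = (13, -11),  |v_rel|² = 290;  v_rel·d = (13)·(14) + (-11)·(-7) = 259
290·t² − 518·t + 101 = 0  ⇒  m = 259² − 290·101 = 37791
m = 37791 > 0,  v_rel·d = 259 > 0  ⇒  inside

inside=yes margin=37791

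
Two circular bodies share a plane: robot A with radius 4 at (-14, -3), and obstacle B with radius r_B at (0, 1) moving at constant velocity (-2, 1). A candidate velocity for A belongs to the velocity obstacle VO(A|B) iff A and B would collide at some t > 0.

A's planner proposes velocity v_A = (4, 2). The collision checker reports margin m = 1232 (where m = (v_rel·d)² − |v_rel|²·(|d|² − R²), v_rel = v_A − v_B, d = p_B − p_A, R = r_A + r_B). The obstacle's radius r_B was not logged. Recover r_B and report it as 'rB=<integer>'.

m = 1232
d = (14, 4);  v_rel = (6, 1),  |v_rel|² = 37
v_rel×d = (6)·(4) − (1)·(14) = 10
since m = R²·37 − 10²:  R² = (100 + 1232) / 37 = 36
R = √36 = 6  ⇒  r_B = 6 − 4 = 2

rB=2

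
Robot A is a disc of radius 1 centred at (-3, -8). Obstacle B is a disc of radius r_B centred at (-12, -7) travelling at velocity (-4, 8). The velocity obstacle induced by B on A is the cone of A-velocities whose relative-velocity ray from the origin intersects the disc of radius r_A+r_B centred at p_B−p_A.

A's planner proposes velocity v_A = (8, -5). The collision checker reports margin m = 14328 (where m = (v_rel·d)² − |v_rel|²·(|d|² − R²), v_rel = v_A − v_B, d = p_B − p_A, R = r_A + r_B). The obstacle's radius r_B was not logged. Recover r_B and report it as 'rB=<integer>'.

m = 14328
d = (-9, 1);  v_rel = (12, -13),  |v_rel|² = 313
v_rel×d = (12)·(1) − (-13)·(-9) = -105
since m = R²·313 − (-105)²:  R² = (11025 + 14328) / 313 = 81
R = √81 = 9  ⇒  r_B = 9 − 1 = 8

rB=8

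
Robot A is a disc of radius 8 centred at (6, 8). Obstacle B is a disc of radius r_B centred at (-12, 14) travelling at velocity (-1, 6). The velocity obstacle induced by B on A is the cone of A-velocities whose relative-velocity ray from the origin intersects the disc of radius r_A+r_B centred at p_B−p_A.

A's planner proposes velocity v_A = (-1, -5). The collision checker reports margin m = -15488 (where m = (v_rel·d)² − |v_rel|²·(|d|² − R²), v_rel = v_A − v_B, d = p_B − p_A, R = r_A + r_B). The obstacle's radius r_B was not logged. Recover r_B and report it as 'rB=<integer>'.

m = -15488
d = (-18, 6);  v_rel = (0, -11),  |v_rel|² = 121
v_rel×d = (0)·(6) − (-11)·(-18) = -198
since m = R²·121 − (-198)²:  R² = (39204 + -15488) / 121 = 196
R = √196 = 14  ⇒  r_B = 14 − 8 = 6

rB=6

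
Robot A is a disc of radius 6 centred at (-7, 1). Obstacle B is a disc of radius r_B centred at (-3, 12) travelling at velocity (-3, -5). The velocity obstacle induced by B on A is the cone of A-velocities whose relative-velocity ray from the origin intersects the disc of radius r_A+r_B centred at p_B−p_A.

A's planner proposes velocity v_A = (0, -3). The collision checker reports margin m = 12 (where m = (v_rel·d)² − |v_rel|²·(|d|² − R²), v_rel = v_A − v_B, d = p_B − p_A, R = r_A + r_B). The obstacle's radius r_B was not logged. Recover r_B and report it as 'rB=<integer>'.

m = 12
d = (4, 11);  v_rel = (3, 2),  |v_rel|² = 13
v_rel×d = (3)·(11) − (2)·(4) = 25
since m = R²·13 − 25²:  R² = (625 + 12) / 13 = 49
R = √49 = 7  ⇒  r_B = 7 − 6 = 1

rB=1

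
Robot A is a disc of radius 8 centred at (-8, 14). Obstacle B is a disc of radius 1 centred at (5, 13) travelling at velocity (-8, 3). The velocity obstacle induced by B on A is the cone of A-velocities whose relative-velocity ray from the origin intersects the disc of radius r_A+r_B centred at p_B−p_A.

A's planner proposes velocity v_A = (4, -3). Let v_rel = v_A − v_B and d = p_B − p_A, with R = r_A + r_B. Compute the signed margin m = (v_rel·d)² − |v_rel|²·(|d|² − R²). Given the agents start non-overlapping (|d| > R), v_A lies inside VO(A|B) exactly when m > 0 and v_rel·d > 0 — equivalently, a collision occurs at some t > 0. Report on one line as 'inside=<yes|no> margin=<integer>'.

d = (13, -1),  |d|² = 170;  R = 8+1 = 9,  c = 170−9² = 89
v_rel = (12, -6),  |v_rel|² = 180;  v_rel·d = (12)·(13) + (-6)·(-1) = 162
180·t² − 324·t + 89 = 0  ⇒  m = 162² − 180·89 = 10224
m = 10224 > 0,  v_rel·d = 162 > 0  ⇒  inside

inside=yes margin=10224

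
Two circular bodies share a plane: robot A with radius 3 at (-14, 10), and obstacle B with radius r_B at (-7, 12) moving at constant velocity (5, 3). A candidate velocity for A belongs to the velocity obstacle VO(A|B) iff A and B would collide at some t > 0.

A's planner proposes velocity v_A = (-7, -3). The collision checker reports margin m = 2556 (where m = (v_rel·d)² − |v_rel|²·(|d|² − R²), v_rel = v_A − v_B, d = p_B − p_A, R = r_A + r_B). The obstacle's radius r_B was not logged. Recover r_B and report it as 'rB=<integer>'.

m = 2556
d = (7, 2);  v_rel = (-12, -6),  |v_rel|² = 180
v_rel×d = (-12)·(2) − (-6)·(7) = 18
since m = R²·180 − 18²:  R² = (324 + 2556) / 180 = 16
R = √16 = 4  ⇒  r_B = 4 − 3 = 1

rB=1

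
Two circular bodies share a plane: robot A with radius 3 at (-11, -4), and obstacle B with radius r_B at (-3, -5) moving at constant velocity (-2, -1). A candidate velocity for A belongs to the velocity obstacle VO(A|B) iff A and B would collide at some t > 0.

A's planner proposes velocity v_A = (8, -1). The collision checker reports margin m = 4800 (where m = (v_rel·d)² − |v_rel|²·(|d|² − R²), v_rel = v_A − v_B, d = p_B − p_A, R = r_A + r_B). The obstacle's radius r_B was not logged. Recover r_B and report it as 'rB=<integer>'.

m = 4800
d = (8, -1);  v_rel = (10, 0),  |v_rel|² = 100
v_rel×d = (10)·(-1) − (0)·(8) = -10
since m = R²·100 − (-10)²:  R² = (100 + 4800) / 100 = 49
R = √49 = 7  ⇒  r_B = 7 − 3 = 4

rB=4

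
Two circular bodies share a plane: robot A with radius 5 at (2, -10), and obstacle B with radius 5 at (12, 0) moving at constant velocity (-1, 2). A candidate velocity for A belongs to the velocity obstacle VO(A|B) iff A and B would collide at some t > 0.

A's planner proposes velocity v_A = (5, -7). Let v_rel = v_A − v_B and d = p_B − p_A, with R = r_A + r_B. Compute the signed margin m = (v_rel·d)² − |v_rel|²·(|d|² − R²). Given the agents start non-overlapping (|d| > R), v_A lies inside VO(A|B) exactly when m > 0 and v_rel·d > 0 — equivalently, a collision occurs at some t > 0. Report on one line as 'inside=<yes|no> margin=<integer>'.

d = (10, 10),  |d|² = 200;  R = 5+5 = 10,  c = 200−10² = 100
v_rel = (6, -9),  |v_rel|² = 117;  v_rel·d = (6)·(10) + (-9)·(10) = -30
117·t² + 60·t + 100 = 0  ⇒  m = (-30)² − 117·100 = -10800
m = -10800 < 0,  v_rel·d = -30 < 0  ⇒  outside

inside=no margin=-10800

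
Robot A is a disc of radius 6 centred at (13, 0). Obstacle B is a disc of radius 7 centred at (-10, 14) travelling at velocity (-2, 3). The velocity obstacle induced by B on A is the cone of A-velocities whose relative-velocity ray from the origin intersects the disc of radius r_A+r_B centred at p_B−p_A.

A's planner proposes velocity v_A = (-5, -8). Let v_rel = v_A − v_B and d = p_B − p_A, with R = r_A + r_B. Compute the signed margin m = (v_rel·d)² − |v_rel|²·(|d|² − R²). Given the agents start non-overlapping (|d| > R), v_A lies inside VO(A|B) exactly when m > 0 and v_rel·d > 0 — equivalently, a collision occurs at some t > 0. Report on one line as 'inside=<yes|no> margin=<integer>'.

d = (-23, 14),  |d|² = 725;  R = 6+7 = 13,  c = 725−13² = 556
v_rel = (-3, -11),  |v_rel|² = 130;  v_rel·d = (-3)·(-23) + (-11)·(14) = -85
130·t² + 170·t + 556 = 0  ⇒  m = (-85)² − 130·556 = -65055
m = -65055 < 0,  v_rel·d = -85 < 0  ⇒  outside

inside=no margin=-65055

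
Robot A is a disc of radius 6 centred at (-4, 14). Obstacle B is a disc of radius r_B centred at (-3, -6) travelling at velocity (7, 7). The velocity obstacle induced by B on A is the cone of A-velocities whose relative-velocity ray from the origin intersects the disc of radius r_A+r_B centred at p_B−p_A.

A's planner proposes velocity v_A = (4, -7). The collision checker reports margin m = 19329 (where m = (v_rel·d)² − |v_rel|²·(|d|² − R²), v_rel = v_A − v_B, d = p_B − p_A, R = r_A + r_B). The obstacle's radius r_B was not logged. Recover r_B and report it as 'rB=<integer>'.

m = 19329
d = (1, -20);  v_rel = (-3, -14),  |v_rel|² = 205
v_rel×d = (-3)·(-20) − (-14)·(1) = 74
since m = R²·205 − 74²:  R² = (5476 + 19329) / 205 = 121
R = √121 = 11  ⇒  r_B = 11 − 6 = 5

rB=5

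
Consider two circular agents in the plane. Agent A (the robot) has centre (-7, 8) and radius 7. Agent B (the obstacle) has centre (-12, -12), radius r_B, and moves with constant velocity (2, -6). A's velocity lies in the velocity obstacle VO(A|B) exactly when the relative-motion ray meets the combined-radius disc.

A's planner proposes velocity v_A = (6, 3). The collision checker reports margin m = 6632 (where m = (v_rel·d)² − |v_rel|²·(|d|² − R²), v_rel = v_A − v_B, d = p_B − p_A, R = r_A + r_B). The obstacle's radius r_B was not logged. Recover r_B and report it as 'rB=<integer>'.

m = 6632
d = (-5, -20);  v_rel = (4, 9),  |v_rel|² = 97
v_rel×d = (4)·(-20) − (9)·(-5) = -35
since m = R²·97 − (-35)²:  R² = (1225 + 6632) / 97 = 81
R = √81 = 9  ⇒  r_B = 9 − 7 = 2

rB=2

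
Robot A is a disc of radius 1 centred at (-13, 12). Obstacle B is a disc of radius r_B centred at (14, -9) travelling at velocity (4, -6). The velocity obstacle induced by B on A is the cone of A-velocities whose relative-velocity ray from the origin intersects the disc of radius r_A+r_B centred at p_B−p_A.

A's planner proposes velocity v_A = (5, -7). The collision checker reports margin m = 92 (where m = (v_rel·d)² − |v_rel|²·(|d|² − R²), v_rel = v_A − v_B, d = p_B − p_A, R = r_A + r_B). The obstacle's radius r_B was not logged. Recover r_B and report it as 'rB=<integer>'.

m = 92
d = (27, -21);  v_rel = (1, -1),  |v_rel|² = 2
v_rel×d = (1)·(-21) − (-1)·(27) = 6
since m = R²·2 − 6²:  R² = (36 + 92) / 2 = 64
R = √64 = 8  ⇒  r_B = 8 − 1 = 7

rB=7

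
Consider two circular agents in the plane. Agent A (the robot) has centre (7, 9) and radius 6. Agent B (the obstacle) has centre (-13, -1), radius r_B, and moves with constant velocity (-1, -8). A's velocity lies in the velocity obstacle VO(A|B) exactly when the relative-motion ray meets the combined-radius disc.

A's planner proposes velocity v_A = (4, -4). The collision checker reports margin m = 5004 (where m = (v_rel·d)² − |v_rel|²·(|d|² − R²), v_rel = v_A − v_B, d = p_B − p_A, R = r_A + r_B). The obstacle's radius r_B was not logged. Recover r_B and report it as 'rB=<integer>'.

m = 5004
d = (-20, -10);  v_rel = (5, 4),  |v_rel|² = 41
v_rel×d = (5)·(-10) − (4)·(-20) = 30
since m = R²·41 − 30²:  R² = (900 + 5004) / 41 = 144
R = √144 = 12  ⇒  r_B = 12 − 6 = 6

rB=6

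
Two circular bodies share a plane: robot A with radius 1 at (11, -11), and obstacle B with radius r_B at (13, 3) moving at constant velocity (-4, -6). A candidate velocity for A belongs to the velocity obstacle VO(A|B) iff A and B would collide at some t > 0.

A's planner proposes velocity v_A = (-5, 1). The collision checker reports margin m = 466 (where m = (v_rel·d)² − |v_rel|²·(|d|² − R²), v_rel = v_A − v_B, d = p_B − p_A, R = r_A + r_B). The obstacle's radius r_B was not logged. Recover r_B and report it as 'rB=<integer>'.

m = 466
d = (2, 14);  v_rel = (-1, 7),  |v_rel|² = 50
v_rel×d = (-1)·(14) − (7)·(2) = -28
since m = R²·50 − (-28)²:  R² = (784 + 466) / 50 = 25
R = √25 = 5  ⇒  r_B = 5 − 1 = 4

rB=4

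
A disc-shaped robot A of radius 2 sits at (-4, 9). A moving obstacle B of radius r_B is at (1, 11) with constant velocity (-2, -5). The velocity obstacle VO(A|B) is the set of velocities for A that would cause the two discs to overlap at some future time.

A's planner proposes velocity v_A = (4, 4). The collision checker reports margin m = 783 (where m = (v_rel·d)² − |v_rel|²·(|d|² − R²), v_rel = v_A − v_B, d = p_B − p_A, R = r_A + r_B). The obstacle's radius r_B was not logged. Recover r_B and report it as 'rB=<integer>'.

m = 783
d = (5, 2);  v_rel = (6, 9),  |v_rel|² = 117
v_rel×d = (6)·(2) − (9)·(5) = -33
since m = R²·117 − (-33)²:  R² = (1089 + 783) / 117 = 16
R = √16 = 4  ⇒  r_B = 4 − 2 = 2

rB=2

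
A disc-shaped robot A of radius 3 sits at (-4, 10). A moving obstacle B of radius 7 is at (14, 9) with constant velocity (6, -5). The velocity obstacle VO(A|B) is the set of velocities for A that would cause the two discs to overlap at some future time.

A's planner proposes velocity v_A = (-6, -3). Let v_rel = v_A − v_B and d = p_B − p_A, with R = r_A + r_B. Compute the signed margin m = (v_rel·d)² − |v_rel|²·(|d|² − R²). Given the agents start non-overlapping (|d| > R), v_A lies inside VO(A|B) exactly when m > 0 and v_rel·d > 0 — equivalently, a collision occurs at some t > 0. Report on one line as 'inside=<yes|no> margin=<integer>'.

d = (18, -1),  |d|² = 325;  R = 3+7 = 10,  c = 325−10² = 225
v_rel = (-12, 2),  |v_rel|² = 148;  v_rel·d = (-12)·(18) + (2)·(-1) = -218
148·t² + 436·t + 225 = 0  ⇒  m = (-218)² − 148·225 = 14224
m = 14224 > 0,  v_rel·d = -218 < 0  ⇒  outside

inside=no margin=14224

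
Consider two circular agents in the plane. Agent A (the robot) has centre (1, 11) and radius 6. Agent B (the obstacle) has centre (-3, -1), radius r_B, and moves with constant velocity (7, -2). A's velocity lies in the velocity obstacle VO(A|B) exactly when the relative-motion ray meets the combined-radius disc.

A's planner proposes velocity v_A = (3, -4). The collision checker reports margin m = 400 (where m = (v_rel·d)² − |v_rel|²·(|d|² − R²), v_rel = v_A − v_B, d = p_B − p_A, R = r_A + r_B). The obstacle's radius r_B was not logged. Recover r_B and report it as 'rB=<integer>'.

m = 400
d = (-4, -12);  v_rel = (-4, -2),  |v_rel|² = 20
v_rel×d = (-4)·(-12) − (-2)·(-4) = 40
since m = R²·20 − 40²:  R² = (1600 + 400) / 20 = 100
R = √100 = 10  ⇒  r_B = 10 − 6 = 4

rB=4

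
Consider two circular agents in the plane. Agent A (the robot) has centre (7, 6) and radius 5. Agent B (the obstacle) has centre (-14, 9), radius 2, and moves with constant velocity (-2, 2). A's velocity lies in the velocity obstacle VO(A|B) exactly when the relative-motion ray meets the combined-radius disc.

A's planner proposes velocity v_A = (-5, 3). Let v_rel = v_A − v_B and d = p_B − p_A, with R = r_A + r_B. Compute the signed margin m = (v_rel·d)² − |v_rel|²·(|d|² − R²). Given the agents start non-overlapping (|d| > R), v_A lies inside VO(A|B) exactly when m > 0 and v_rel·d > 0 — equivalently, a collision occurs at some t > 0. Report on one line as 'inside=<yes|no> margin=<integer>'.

d = (-21, 3),  |d|² = 450;  R = 5+2 = 7,  c = 450−7² = 401
v_rel = (-3, 1),  |v_rel|² = 10;  v_rel·d = (-3)·(-21) + (1)·(3) = 66
10·t² − 132·t + 401 = 0  ⇒  m = 66² − 10·401 = 346
m = 346 > 0,  v_rel·d = 66 > 0  ⇒  inside

inside=yes margin=346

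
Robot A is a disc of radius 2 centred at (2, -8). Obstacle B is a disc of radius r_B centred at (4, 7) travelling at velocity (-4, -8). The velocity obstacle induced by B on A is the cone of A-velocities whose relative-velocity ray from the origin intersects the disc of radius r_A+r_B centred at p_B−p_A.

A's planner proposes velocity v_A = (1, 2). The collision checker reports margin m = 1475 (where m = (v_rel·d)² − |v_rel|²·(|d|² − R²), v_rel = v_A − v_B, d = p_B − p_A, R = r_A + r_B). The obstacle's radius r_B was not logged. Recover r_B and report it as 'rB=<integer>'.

m = 1475
d = (2, 15);  v_rel = (5, 10),  |v_rel|² = 125
v_rel×d = (5)·(15) − (10)·(2) = 55
since m = R²·125 − 55²:  R² = (3025 + 1475) / 125 = 36
R = √36 = 6  ⇒  r_B = 6 − 2 = 4

rB=4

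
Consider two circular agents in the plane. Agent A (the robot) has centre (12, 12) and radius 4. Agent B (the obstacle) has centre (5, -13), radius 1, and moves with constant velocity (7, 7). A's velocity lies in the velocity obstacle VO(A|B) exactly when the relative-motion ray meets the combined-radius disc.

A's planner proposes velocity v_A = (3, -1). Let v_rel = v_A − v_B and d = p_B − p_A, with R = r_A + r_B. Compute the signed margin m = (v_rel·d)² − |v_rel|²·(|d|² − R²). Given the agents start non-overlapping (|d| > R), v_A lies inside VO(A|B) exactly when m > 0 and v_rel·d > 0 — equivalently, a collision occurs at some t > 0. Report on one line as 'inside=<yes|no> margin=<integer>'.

d = (-7, -25),  |d|² = 674;  R = 4+1 = 5,  c = 674−5² = 649
v_rel = (-4, -8),  |v_rel|² = 80;  v_rel·d = (-4)·(-7) + (-8)·(-25) = 228
80·t² − 456·t + 649 = 0  ⇒  m = 228² − 80·649 = 64
m = 64 > 0,  v_rel·d = 228 > 0  ⇒  inside

inside=yes margin=64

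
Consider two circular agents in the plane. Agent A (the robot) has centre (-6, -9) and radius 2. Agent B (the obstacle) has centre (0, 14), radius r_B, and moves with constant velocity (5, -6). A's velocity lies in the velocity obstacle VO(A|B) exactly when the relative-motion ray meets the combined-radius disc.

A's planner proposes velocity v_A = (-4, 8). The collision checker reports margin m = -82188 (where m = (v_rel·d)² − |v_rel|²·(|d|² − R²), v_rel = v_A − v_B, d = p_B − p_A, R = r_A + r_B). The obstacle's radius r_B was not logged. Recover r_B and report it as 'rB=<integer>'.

m = -82188
d = (6, 23);  v_rel = (-9, 14),  |v_rel|² = 277
v_rel×d = (-9)·(23) − (14)·(6) = -291
since m = R²·277 − (-291)²:  R² = (84681 + -82188) / 277 = 9
R = √9 = 3  ⇒  r_B = 3 − 2 = 1

rB=1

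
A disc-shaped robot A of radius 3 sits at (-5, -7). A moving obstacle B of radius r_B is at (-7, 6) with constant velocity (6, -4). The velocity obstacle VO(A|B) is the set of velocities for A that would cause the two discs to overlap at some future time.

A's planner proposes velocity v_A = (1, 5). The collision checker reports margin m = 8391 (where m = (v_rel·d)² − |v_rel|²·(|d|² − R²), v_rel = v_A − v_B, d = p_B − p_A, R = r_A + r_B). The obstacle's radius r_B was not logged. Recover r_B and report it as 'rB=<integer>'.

m = 8391
d = (-2, 13);  v_rel = (-5, 9),  |v_rel|² = 106
v_rel×d = (-5)·(13) − (9)·(-2) = -47
since m = R²·106 − (-47)²:  R² = (2209 + 8391) / 106 = 100
R = √100 = 10  ⇒  r_B = 10 − 3 = 7

rB=7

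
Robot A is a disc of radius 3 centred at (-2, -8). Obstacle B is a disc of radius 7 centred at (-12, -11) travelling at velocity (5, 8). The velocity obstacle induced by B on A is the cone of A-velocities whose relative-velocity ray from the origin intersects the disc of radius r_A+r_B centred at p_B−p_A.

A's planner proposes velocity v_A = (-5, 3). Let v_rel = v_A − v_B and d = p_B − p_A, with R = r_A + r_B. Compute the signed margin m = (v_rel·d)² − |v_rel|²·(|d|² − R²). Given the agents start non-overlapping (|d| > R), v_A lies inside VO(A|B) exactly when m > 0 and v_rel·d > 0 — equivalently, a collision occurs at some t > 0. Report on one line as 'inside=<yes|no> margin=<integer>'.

d = (-10, -3),  |d|² = 109;  R = 3+7 = 10,  c = 109−10² = 9
v_rel = (-10, -5),  |v_rel|² = 125;  v_rel·d = (-10)·(-10) + (-5)·(-3) = 115
125·t² − 230·t + 9 = 0  ⇒  m = 115² − 125·9 = 12100
m = 12100 > 0,  v_rel·d = 115 > 0  ⇒  inside

inside=yes margin=12100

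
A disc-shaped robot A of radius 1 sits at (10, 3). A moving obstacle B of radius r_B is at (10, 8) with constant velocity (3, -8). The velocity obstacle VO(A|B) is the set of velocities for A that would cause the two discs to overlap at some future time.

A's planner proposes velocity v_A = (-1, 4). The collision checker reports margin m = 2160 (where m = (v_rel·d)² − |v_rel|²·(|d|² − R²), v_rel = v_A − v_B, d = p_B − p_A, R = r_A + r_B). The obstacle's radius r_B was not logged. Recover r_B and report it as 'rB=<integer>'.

m = 2160
d = (0, 5);  v_rel = (-4, 12),  |v_rel|² = 160
v_rel×d = (-4)·(5) − (12)·(0) = -20
since m = R²·160 − (-20)²:  R² = (400 + 2160) / 160 = 16
R = √16 = 4  ⇒  r_B = 4 − 1 = 3

rB=3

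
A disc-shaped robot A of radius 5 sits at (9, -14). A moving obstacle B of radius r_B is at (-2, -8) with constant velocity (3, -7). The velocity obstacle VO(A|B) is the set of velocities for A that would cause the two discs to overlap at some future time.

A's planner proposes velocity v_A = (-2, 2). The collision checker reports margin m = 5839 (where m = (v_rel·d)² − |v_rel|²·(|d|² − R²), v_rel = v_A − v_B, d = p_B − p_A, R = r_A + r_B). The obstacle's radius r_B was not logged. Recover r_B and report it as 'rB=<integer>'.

m = 5839
d = (-11, 6);  v_rel = (-5, 9),  |v_rel|² = 106
v_rel×d = (-5)·(6) − (9)·(-11) = 69
since m = R²·106 − 69²:  R² = (4761 + 5839) / 106 = 100
R = √100 = 10  ⇒  r_B = 10 − 5 = 5

rB=5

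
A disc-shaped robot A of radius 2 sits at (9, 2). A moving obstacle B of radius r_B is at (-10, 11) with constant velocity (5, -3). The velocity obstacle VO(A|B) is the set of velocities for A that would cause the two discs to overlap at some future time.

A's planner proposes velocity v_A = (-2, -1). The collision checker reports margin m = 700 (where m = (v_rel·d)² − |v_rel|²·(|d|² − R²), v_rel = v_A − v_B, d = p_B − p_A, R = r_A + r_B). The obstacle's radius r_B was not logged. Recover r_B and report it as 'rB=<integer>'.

m = 700
d = (-19, 9);  v_rel = (-7, 2),  |v_rel|² = 53
v_rel×d = (-7)·(9) − (2)·(-19) = -25
since m = R²·53 − (-25)²:  R² = (625 + 700) / 53 = 25
R = √25 = 5  ⇒  r_B = 5 − 2 = 3

rB=3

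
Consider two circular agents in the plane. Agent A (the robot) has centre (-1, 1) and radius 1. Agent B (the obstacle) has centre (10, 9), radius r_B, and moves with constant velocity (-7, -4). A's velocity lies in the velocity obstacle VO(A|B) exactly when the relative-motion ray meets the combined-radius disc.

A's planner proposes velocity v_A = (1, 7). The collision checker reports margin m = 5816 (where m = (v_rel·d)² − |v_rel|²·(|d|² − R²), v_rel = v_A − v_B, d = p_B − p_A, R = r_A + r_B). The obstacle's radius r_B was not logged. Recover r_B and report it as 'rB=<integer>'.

m = 5816
d = (11, 8);  v_rel = (8, 11),  |v_rel|² = 185
v_rel×d = (8)·(8) − (11)·(11) = -57
since m = R²·185 − (-57)²:  R² = (3249 + 5816) / 185 = 49
R = √49 = 7  ⇒  r_B = 7 − 1 = 6

rB=6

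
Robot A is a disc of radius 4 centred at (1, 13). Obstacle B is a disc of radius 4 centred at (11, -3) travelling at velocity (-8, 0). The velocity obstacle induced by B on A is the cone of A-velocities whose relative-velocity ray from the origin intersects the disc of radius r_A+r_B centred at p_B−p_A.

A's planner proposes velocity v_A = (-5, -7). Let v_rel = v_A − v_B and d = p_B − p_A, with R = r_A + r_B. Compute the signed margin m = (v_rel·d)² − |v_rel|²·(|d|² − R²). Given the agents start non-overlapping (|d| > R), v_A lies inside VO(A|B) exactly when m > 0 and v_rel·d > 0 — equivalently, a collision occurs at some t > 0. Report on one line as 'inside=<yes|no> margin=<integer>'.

d = (10, -16),  |d|² = 356;  R = 4+4 = 8,  c = 356−8² = 292
v_rel = (3, -7),  |v_rel|² = 58;  v_rel·d = (3)·(10) + (-7)·(-16) = 142
58·t² − 284·t + 292 = 0  ⇒  m = 142² − 58·292 = 3228
m = 3228 > 0,  v_rel·d = 142 > 0  ⇒  inside

inside=yes margin=3228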